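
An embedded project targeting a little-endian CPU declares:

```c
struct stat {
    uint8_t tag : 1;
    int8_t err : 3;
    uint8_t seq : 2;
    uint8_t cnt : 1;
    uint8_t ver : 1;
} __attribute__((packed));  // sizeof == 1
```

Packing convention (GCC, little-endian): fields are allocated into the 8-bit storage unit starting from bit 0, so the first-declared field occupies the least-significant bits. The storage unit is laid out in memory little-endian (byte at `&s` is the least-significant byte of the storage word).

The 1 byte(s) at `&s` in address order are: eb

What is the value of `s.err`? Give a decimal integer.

[0]=0xeb (little-endian) → word 0xeb
tag:1 @ bit 0 → (0xeb>>0)&0x1 = 0x1
err:3 @ bit 1 → (0xeb>>1)&0x7 = 0x5  ←
seq:2 @ bit 4 → (0xeb>>4)&0x3 = 0x2
cnt:1 @ bit 6 → (0xeb>>6)&0x1 = 0x1
ver:1 @ bit 7 → (0xeb>>7)&0x1 = 0x1
err signed 3b, MSB=1: 5 - 8 = -3

-3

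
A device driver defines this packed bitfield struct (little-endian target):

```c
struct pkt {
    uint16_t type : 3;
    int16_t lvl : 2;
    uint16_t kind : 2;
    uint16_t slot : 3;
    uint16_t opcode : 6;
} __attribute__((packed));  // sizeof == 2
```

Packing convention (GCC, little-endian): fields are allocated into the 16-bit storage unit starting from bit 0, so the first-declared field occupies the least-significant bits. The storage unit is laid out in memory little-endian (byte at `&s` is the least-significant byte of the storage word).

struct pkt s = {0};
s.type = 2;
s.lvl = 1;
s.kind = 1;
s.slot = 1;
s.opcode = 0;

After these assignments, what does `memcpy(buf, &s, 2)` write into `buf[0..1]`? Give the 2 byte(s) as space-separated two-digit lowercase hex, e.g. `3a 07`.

aa 00

type (3b) val=2 bits=0x2 at bit 0: 0x0002
lvl (2b) val=1 bits=0x1 at bit 3: 0x000a
kind (2b) val=1 bits=0x1 at bit 5: 0x002a
slot (3b) val=1 bits=0x1 at bit 7: 0x00aa
opcode (6b) val=0 bits=0x0 at bit 10: 0x00aa
word = 0x00aa → little-endian bytes:
  [0]=0xaa  [1]=0x00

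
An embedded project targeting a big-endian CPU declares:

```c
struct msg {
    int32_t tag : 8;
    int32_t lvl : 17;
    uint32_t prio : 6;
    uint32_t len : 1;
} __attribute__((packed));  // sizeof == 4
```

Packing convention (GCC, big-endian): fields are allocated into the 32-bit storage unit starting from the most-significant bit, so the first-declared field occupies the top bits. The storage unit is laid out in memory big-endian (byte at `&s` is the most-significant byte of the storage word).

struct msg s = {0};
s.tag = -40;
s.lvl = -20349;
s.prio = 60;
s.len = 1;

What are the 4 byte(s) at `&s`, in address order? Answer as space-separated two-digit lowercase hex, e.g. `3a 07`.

tag:8 = -40 → 0xd8 << 24 → word 0xd8000000
lvl:17 = -20349 → 0x1b083 << 7 → word 0xd8d84180
prio:6 = 60 → 0x3c << 1 → word 0xd8d841f8
len:1 = 1 → 0x1 << 0 → word 0xd8d841f9
word = 0xd8d841f9 → big-endian bytes:
  [0]=0xd8  [1]=0xd8  [2]=0x41  [3]=0xf9

d8 d8 41 f9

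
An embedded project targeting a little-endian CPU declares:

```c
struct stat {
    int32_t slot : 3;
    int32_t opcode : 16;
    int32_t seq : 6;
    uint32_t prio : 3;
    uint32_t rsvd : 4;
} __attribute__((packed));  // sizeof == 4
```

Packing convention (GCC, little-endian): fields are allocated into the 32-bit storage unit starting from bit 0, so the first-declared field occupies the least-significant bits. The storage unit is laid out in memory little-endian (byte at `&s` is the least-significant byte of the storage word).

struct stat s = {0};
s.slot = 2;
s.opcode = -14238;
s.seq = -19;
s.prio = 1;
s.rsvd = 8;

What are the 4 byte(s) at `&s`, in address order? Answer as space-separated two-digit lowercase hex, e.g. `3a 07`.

slot:3 = 2 → 0x2 << 0 → word 0x00000002
opcode:16 = -14238 → 0xc862 << 3 → word 0x00064312
seq:6 = -19 → 0x2d << 19 → word 0x016e4312
prio:3 = 1 → 0x1 << 25 → word 0x036e4312
rsvd:4 = 8 → 0x8 << 28 → word 0x836e4312
word = 0x836e4312 → little-endian bytes:
  [0]=0x12  [1]=0x43  [2]=0x6e  [3]=0x83

12 43 6e 83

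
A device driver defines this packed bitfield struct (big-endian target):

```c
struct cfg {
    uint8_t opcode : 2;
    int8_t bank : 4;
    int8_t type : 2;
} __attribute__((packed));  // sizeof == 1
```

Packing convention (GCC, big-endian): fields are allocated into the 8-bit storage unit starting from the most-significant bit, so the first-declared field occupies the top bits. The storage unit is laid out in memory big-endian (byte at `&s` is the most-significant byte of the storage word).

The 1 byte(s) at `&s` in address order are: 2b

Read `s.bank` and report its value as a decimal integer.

-6

[0]=0x2b (big-endian) → word 0x2b
opcode:2 @ bit 6 → (0x2b>>6)&0x3 = 0x0
bank:4 @ bit 2 → (0x2b>>2)&0xf = 0xa  ←
type:2 @ bit 0 → (0x2b>>0)&0x3 = 0x3
bank signed 4b, MSB=1: 10 - 16 = -6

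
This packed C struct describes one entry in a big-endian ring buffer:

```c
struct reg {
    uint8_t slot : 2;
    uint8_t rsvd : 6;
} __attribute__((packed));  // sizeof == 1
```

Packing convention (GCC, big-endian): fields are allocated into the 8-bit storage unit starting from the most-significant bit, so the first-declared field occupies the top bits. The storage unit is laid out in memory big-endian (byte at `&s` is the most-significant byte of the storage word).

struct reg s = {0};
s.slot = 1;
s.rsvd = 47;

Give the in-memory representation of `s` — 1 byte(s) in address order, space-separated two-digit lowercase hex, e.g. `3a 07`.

6f

slot:2 = 1 → 0x1 << 6 → word 0x40
rsvd:6 = 47 → 0x2f << 0 → word 0x6f
word = 0x6f → big-endian bytes:
  [0]=0x6f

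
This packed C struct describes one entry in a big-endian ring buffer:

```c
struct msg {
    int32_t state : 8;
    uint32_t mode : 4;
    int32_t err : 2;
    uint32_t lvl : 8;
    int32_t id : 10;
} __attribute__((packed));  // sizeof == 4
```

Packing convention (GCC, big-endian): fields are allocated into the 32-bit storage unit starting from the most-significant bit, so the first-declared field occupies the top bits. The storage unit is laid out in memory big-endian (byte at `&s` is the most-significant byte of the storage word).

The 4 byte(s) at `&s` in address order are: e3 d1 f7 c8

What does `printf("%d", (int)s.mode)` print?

13

[0]=0xe3 [1]=0xd1 [2]=0xf7 [3]=0xc8 (big-endian) → word 0xe3d1f7c8
state [24+:8] = (word>>24) & 0xff = 227
mode [20+:4] = (word>>20) & 0xf = 13  ←
err [18+:2] = (word>>18) & 0x3 = 0
lvl [10+:8] = (word>>10) & 0xff = 125
id [0+:10] = (word>>0) & 0x3ff = 968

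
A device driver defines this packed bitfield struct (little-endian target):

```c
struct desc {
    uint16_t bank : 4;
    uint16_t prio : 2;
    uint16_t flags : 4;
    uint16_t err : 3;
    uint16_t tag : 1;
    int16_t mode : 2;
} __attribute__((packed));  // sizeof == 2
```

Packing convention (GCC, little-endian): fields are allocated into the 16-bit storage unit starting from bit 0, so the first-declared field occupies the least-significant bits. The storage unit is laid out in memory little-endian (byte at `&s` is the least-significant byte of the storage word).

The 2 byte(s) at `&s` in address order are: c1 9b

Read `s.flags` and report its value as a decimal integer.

[0]=0xc1 [1]=0x9b (little-endian) → word 0x9bc1
bank [0+:4] = (word>>0) & 0xf = 1
prio [4+:2] = (word>>4) & 0x3 = 0
flags [6+:4] = (word>>6) & 0xf = 15  ←
err [10+:3] = (word>>10) & 0x7 = 6
tag [13+:1] = (word>>13) & 0x1 = 0
mode [14+:2] = (word>>14) & 0x3 = 2

15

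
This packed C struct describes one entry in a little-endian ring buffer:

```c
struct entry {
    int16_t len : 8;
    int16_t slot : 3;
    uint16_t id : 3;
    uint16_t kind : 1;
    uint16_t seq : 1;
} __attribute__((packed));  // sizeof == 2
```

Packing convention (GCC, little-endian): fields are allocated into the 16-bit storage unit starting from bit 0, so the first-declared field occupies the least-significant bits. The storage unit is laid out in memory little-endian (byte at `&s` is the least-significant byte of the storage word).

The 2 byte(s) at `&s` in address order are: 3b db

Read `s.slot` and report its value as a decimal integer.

[0]=0x3b [1]=0xdb (little-endian) → word 0xdb3b
len [0+:8] = (word>>0) & 0xff = 59
slot [8+:3] = (word>>8) & 0x7 = 3  ←
id [11+:3] = (word>>11) & 0x7 = 3
kind [14+:1] = (word>>14) & 0x1 = 1
seq [15+:1] = (word>>15) & 0x1 = 1
slot signed 3b, MSB=0: value = 3

3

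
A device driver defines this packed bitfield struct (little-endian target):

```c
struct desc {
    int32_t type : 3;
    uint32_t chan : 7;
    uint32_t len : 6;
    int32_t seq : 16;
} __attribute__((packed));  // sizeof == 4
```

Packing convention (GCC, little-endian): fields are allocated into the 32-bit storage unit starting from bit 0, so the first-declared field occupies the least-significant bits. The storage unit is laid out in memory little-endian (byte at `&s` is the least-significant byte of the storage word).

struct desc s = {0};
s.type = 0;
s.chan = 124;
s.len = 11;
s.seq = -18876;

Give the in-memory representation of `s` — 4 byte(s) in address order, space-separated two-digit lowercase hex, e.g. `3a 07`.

[0+:3] type=0 & 0x7 = 0x0; word=0x00000000
[3+:7] chan=124 & 0x7f = 0x7c; word=0x000003e0
[10+:6] len=11 & 0x3f = 0xb; word=0x00002fe0
[16+:16] seq=-18876 & 0xffff = 0xb644; word=0xb6442fe0
word = 0xb6442fe0 → little-endian bytes:
  [0]=0xe0  [1]=0x2f  [2]=0x44  [3]=0xb6

e0 2f 44 b6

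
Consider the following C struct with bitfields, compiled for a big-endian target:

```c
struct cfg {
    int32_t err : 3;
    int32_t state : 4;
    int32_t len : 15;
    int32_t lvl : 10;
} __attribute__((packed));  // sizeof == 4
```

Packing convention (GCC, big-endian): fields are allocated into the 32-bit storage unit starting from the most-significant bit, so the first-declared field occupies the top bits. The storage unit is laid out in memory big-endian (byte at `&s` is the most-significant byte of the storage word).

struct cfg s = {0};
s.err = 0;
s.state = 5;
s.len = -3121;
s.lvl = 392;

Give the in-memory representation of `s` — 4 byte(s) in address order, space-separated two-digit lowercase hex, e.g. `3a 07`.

0b cf 3d 88

[29+:3] err=0 & 0x7 = 0x0; word=0x00000000
[25+:4] state=5 & 0xf = 0x5; word=0x0a000000
[10+:15] len=-3121 & 0x7fff = 0x73cf; word=0x0bcf3c00
[0+:10] lvl=392 & 0x3ff = 0x188; word=0x0bcf3d88
word = 0x0bcf3d88 → big-endian bytes:
  [0]=0x0b  [1]=0xcf  [2]=0x3d  [3]=0x88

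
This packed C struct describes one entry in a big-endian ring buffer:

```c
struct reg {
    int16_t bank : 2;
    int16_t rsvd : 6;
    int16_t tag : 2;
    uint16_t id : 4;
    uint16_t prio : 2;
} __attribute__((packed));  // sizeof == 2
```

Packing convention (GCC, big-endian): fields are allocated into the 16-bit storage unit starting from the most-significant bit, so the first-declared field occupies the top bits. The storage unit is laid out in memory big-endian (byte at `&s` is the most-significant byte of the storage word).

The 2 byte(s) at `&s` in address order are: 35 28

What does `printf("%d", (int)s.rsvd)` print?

[0]=0x35 [1]=0x28 (big-endian) → word 0x3528
bank [14+:2] = (word>>14) & 0x3 = 0
rsvd [8+:6] = (word>>8) & 0x3f = 53  ←
tag [6+:2] = (word>>6) & 0x3 = 0
id [2+:4] = (word>>2) & 0xf = 10
prio [0+:2] = (word>>0) & 0x3 = 0
rsvd signed 6b, MSB=1: 53 - 64 = -11

-11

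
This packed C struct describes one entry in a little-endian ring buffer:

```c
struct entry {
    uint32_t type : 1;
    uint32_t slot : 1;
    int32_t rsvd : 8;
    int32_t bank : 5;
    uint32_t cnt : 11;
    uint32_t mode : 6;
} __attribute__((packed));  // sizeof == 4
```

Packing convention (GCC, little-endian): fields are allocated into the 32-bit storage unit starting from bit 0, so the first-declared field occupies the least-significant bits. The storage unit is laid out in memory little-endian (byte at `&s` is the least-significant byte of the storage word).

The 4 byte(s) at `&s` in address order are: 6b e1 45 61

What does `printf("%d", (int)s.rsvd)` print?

[0]=0x6b [1]=0xe1 [2]=0x45 [3]=0x61 (little-endian) → word 0x6145e16b
type [0+:1] = (word>>0) & 0x1 = 1
slot [1+:1] = (word>>1) & 0x1 = 1
rsvd [2+:8] = (word>>2) & 0xff = 90  ←
bank [10+:5] = (word>>10) & 0x1f = 24
cnt [15+:11] = (word>>15) & 0x7ff = 651
mode [26+:6] = (word>>26) & 0x3f = 24
rsvd signed 8b, MSB=0: value = 90

90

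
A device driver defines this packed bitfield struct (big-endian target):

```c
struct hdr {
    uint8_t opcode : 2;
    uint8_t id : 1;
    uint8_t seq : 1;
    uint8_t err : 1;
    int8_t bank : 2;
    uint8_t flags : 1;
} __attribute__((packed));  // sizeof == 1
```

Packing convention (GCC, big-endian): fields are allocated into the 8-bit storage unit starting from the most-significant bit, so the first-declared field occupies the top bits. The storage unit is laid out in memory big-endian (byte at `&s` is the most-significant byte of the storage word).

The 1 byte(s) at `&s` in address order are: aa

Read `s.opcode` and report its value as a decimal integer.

2

[0]=0xaa (big-endian) → word 0xaa
opcode [6+:2] = (word>>6) & 0x3 = 2  ←
id [5+:1] = (word>>5) & 0x1 = 1
seq [4+:1] = (word>>4) & 0x1 = 0
err [3+:1] = (word>>3) & 0x1 = 1
bank [1+:2] = (word>>1) & 0x3 = 1
flags [0+:1] = (word>>0) & 0x1 = 0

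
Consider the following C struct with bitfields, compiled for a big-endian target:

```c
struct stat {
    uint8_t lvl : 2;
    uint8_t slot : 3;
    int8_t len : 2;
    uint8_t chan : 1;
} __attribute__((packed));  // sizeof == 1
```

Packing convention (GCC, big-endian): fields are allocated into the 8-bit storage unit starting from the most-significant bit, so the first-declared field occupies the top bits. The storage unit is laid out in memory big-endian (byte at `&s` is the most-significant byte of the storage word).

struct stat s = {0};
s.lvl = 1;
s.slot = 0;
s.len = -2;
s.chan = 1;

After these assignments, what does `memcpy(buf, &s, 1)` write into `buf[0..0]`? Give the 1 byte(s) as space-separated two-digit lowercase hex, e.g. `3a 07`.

lvl:2 = 1 → 0x1 << 6 → word 0x40
slot:3 = 0 → 0x0 << 3 → word 0x40
len:2 = -2 → 0x2 << 1 → word 0x44
chan:1 = 1 → 0x1 << 0 → word 0x45
word = 0x45 → big-endian bytes:
  [0]=0x45

45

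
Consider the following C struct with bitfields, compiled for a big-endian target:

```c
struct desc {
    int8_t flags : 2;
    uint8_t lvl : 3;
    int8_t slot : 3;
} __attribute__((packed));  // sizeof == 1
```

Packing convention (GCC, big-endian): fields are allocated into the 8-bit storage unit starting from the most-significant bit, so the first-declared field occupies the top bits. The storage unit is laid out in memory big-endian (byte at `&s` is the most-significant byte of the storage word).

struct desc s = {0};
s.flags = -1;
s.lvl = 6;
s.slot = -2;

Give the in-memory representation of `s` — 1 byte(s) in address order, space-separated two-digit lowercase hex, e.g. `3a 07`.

[6+:2] flags=-1 & 0x3 = 0x3; word=0xc0
[3+:3] lvl=6 & 0x7 = 0x6; word=0xf0
[0+:3] slot=-2 & 0x7 = 0x6; word=0xf6
word = 0xf6 → big-endian bytes:
  [0]=0xf6

f6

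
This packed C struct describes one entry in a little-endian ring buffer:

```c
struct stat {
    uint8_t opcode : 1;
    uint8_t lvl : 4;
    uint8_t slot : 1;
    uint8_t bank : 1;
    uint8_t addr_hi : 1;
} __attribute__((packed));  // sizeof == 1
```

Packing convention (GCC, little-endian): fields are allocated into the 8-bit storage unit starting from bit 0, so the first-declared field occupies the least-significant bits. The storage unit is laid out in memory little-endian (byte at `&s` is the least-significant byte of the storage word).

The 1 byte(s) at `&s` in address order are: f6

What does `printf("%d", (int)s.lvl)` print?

11

[0]=0xf6 (little-endian) → word 0xf6
opcode [0+:1] = (word>>0) & 0x1 = 0
lvl [1+:4] = (word>>1) & 0xf = 11  ←
slot [5+:1] = (word>>5) & 0x1 = 1
bank [6+:1] = (word>>6) & 0x1 = 1
addr_hi [7+:1] = (word>>7) & 0x1 = 1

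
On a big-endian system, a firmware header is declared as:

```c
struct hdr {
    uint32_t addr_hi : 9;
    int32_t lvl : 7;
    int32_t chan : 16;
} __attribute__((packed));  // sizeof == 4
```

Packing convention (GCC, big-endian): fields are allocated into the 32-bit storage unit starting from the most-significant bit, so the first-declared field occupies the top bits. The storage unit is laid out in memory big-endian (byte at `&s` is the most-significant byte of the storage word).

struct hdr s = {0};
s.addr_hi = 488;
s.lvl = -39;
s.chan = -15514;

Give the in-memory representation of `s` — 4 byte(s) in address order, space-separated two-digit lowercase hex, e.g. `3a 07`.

addr_hi:9 = 488 → 0x1e8 << 23 → word 0xf4000000
lvl:7 = -39 → 0x59 << 16 → word 0xf4590000
chan:16 = -15514 → 0xc366 << 0 → word 0xf459c366
word = 0xf459c366 → big-endian bytes:
  [0]=0xf4  [1]=0x59  [2]=0xc3  [3]=0x66

f4 59 c3 66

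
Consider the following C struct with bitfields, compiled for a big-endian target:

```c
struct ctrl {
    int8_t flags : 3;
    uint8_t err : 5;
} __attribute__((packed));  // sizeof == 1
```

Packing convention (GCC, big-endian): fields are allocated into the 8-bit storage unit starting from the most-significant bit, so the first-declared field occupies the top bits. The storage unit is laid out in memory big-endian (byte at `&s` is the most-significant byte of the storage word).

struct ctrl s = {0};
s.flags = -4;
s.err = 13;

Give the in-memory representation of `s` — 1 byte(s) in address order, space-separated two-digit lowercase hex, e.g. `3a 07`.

8d

flags:3 = -4 → 0x4 << 5 → word 0x80
err:5 = 13 → 0xd << 0 → word 0x8d
word = 0x8d → big-endian bytes:
  [0]=0x8d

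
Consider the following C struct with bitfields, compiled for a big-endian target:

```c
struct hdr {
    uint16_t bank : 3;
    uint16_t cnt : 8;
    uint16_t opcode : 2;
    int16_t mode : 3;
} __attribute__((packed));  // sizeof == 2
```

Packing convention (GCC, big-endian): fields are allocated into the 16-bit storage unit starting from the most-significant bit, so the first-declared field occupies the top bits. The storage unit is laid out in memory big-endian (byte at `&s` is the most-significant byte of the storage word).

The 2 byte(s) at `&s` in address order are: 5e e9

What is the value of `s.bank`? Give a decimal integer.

2

[0]=0x5e [1]=0xe9 (big-endian) → word 0x5ee9
bank:3 @ bit 13 → (0x5ee9>>13)&0x7 = 0x2  ←
cnt:8 @ bit 5 → (0x5ee9>>5)&0xff = 0xf7
opcode:2 @ bit 3 → (0x5ee9>>3)&0x3 = 0x1
mode:3 @ bit 0 → (0x5ee9>>0)&0x7 = 0x1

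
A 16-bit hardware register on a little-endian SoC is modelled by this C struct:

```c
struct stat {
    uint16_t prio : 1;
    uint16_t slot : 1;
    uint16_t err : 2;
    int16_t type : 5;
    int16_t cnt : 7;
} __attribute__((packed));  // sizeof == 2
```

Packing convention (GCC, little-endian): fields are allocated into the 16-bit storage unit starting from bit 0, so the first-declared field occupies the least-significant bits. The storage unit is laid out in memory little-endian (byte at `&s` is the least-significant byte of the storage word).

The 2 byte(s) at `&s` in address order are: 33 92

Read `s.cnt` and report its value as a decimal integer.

-55

[0]=0x33 [1]=0x92 (little-endian) → word 0x9233
prio:1 @ bit 0 → (0x9233>>0)&0x1 = 0x1
slot:1 @ bit 1 → (0x9233>>1)&0x1 = 0x1
err:2 @ bit 2 → (0x9233>>2)&0x3 = 0x0
type:5 @ bit 4 → (0x9233>>4)&0x1f = 0x3
cnt:7 @ bit 9 → (0x9233>>9)&0x7f = 0x49  ←
cnt signed 7b, MSB=1: 73 - 128 = -55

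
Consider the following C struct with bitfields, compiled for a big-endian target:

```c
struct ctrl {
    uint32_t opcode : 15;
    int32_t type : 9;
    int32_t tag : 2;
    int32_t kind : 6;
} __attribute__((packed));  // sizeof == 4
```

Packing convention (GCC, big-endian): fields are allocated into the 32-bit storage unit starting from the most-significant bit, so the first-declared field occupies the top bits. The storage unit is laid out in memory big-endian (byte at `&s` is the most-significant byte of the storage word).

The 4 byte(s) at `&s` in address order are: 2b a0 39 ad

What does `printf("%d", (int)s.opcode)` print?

[0]=0x2b [1]=0xa0 [2]=0x39 [3]=0xad (big-endian) → word 0x2ba039ad
opcode:15 @ bit 17 → (0x2ba039ad>>17)&0x7fff = 0x15d0  ←
type:9 @ bit 8 → (0x2ba039ad>>8)&0x1ff = 0x39
tag:2 @ bit 6 → (0x2ba039ad>>6)&0x3 = 0x2
kind:6 @ bit 0 → (0x2ba039ad>>0)&0x3f = 0x2d

5584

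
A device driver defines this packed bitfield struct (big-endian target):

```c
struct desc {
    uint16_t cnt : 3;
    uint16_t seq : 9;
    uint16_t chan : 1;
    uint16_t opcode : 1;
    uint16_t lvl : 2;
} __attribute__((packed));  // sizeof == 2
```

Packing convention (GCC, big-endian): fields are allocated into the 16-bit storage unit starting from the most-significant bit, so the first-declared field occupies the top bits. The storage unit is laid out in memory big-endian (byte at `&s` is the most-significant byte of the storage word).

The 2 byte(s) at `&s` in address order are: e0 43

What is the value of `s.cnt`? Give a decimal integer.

[0]=0xe0 [1]=0x43 (big-endian) → word 0xe043
cnt:3 @ bit 13 → (0xe043>>13)&0x7 = 0x7  ←
seq:9 @ bit 4 → (0xe043>>4)&0x1ff = 0x4
chan:1 @ bit 3 → (0xe043>>3)&0x1 = 0x0
opcode:1 @ bit 2 → (0xe043>>2)&0x1 = 0x0
lvl:2 @ bit 0 → (0xe043>>0)&0x3 = 0x3

7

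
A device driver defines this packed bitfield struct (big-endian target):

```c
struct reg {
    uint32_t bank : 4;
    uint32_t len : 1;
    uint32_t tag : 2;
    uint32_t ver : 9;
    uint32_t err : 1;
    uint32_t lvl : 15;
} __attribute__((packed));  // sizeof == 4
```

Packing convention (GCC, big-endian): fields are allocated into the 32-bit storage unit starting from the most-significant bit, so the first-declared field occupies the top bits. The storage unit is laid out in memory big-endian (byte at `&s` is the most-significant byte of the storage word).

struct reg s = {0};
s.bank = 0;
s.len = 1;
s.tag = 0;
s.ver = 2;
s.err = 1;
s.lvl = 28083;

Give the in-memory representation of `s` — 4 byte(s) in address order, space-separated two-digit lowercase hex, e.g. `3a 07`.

08 02 ed b3

[28+:4] bank=0 & 0xf = 0x0; word=0x00000000
[27+:1] len=1 & 0x1 = 0x1; word=0x08000000
[25+:2] tag=0 & 0x3 = 0x0; word=0x08000000
[16+:9] ver=2 & 0x1ff = 0x2; word=0x08020000
[15+:1] err=1 & 0x1 = 0x1; word=0x08028000
[0+:15] lvl=28083 & 0x7fff = 0x6db3; word=0x0802edb3
word = 0x0802edb3 → big-endian bytes:
  [0]=0x08  [1]=0x02  [2]=0xed  [3]=0xb3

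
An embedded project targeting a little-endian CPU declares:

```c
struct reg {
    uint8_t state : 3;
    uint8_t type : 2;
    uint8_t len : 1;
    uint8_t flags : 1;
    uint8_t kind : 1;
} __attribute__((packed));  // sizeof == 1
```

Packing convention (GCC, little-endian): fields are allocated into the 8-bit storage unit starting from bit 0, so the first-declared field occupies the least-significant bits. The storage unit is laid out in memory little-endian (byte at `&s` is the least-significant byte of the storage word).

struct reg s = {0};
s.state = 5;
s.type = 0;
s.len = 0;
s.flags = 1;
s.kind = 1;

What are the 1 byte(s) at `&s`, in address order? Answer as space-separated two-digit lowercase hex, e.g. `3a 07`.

c5

state (3b) val=5 bits=0x5 at bit 0: 0x05
type (2b) val=0 bits=0x0 at bit 3: 0x05
len (1b) val=0 bits=0x0 at bit 5: 0x05
flags (1b) val=1 bits=0x1 at bit 6: 0x45
kind (1b) val=1 bits=0x1 at bit 7: 0xc5
word = 0xc5 → little-endian bytes:
  [0]=0xc5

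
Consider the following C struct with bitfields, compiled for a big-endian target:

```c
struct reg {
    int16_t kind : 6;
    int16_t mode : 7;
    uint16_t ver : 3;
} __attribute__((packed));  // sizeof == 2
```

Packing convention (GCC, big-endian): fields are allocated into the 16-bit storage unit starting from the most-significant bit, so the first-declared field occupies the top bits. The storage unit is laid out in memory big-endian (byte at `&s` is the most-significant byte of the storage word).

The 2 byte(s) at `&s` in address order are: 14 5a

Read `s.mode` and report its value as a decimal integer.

11

[0]=0x14 [1]=0x5a (big-endian) → word 0x145a
kind [10+:6] = (word>>10) & 0x3f = 5
mode [3+:7] = (word>>3) & 0x7f = 11  ←
ver [0+:3] = (word>>0) & 0x7 = 2
mode signed 7b, MSB=0: value = 11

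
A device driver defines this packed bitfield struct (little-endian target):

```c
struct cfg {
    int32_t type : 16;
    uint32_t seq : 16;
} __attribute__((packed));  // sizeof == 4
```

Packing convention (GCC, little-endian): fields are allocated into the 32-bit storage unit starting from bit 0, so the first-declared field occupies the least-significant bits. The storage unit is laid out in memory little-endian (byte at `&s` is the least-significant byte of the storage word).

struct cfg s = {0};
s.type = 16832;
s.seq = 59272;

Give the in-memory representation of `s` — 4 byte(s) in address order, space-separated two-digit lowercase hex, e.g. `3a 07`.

c0 41 88 e7

type:16 = 16832 → 0x41c0 << 0 → word 0x000041c0
seq:16 = 59272 → 0xe788 << 16 → word 0xe78841c0
word = 0xe78841c0 → little-endian bytes:
  [0]=0xc0  [1]=0x41  [2]=0x88  [3]=0xe7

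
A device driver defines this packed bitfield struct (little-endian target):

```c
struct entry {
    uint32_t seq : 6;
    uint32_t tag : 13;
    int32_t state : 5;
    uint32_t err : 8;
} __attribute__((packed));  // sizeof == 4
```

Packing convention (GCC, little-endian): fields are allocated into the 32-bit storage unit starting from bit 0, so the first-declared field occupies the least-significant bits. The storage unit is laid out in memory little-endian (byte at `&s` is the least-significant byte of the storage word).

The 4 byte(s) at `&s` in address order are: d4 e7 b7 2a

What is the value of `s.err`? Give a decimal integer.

[0]=0xd4 [1]=0xe7 [2]=0xb7 [3]=0x2a (little-endian) → word 0x2ab7e7d4
seq:6 @ bit 0 → (0x2ab7e7d4>>0)&0x3f = 0x14
tag:13 @ bit 6 → (0x2ab7e7d4>>6)&0x1fff = 0x1f9f
state:5 @ bit 19 → (0x2ab7e7d4>>19)&0x1f = 0x16
err:8 @ bit 24 → (0x2ab7e7d4>>24)&0xff = 0x2a  ←

42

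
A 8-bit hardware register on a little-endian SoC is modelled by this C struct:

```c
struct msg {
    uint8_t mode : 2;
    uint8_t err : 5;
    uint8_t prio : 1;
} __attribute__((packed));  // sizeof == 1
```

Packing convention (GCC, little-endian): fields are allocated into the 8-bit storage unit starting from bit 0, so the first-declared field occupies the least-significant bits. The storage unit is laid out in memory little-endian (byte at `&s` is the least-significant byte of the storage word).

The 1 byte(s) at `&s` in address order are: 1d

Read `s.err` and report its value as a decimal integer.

7

[0]=0x1d (little-endian) → word 0x1d
mode [0+:2] = (word>>0) & 0x3 = 1
err [2+:5] = (word>>2) & 0x1f = 7  ←
prio [7+:1] = (word>>7) & 0x1 = 0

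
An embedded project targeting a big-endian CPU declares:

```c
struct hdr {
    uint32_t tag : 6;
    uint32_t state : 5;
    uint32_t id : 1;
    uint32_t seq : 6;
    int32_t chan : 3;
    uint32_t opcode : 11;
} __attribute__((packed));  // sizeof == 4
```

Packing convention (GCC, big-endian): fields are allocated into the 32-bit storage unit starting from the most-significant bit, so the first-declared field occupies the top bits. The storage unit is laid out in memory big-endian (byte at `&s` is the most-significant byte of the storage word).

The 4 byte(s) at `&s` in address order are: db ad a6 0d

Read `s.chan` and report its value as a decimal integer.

[0]=0xdb [1]=0xad [2]=0xa6 [3]=0x0d (big-endian) → word 0xdbada60d
tag:6 @ bit 26 → (0xdbada60d>>26)&0x3f = 0x36
state:5 @ bit 21 → (0xdbada60d>>21)&0x1f = 0x1d
id:1 @ bit 20 → (0xdbada60d>>20)&0x1 = 0x0
seq:6 @ bit 14 → (0xdbada60d>>14)&0x3f = 0x36
chan:3 @ bit 11 → (0xdbada60d>>11)&0x7 = 0x4  ←
opcode:11 @ bit 0 → (0xdbada60d>>0)&0x7ff = 0x60d
chan signed 3b, MSB=1: 4 - 8 = -4

-4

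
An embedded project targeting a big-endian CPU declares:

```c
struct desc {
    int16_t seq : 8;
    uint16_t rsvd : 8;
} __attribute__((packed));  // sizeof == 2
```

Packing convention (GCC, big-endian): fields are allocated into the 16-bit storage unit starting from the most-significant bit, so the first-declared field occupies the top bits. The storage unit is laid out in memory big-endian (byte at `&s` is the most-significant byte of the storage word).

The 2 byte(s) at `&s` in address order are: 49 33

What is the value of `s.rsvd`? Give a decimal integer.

51

[0]=0x49 [1]=0x33 (big-endian) → word 0x4933
seq:8 @ bit 8 → (0x4933>>8)&0xff = 0x49
rsvd:8 @ bit 0 → (0x4933>>0)&0xff = 0x33  ←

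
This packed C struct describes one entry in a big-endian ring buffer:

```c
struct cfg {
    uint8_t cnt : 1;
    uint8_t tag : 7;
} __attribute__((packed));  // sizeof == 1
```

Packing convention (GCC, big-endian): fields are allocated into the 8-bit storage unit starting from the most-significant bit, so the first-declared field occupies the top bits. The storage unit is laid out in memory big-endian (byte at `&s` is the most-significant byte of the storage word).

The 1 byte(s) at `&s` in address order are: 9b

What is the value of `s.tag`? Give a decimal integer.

27

[0]=0x9b (big-endian) → word 0x9b
cnt [7+:1] = (word>>7) & 0x1 = 1
tag [0+:7] = (word>>0) & 0x7f = 27  ←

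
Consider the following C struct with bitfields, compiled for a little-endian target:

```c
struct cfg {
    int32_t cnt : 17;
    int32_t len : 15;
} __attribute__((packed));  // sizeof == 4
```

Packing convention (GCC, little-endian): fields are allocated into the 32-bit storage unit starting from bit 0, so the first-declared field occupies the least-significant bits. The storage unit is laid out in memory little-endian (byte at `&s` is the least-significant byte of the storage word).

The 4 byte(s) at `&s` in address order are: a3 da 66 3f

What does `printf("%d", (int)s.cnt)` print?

[0]=0xa3 [1]=0xda [2]=0x66 [3]=0x3f (little-endian) → word 0x3f66daa3
cnt:17 @ bit 0 → (0x3f66daa3>>0)&0x1ffff = 0xdaa3  ←
len:15 @ bit 17 → (0x3f66daa3>>17)&0x7fff = 0x1fb3
cnt signed 17b, MSB=0: value = 55971

55971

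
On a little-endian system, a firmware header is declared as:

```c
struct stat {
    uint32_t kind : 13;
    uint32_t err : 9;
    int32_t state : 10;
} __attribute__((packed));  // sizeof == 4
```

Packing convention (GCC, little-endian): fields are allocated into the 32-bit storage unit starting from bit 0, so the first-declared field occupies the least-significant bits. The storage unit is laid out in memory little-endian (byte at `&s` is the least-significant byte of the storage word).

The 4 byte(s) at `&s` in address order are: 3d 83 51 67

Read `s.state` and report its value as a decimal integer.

413

[0]=0x3d [1]=0x83 [2]=0x51 [3]=0x67 (little-endian) → word 0x6751833d
kind:13 @ bit 0 → (0x6751833d>>0)&0x1fff = 0x33d
err:9 @ bit 13 → (0x6751833d>>13)&0x1ff = 0x8c
state:10 @ bit 22 → (0x6751833d>>22)&0x3ff = 0x19d  ←
state signed 10b, MSB=0: value = 413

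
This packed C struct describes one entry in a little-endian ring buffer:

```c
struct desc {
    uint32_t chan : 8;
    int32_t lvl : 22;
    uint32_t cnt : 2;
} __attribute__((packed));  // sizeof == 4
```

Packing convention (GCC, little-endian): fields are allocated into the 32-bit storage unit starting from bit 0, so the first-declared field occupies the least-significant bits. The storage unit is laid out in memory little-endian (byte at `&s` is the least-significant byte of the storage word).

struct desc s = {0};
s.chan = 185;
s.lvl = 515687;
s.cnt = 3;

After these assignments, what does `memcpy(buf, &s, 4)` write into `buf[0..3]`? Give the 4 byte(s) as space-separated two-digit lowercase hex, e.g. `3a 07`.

b9 67 de c7

chan (8b) val=185 bits=0xb9 at bit 0: 0x000000b9
lvl (22b) val=515687 bits=0x7de67 at bit 8: 0x07de67b9
cnt (2b) val=3 bits=0x3 at bit 30: 0xc7de67b9
word = 0xc7de67b9 → little-endian bytes:
  [0]=0xb9  [1]=0x67  [2]=0xde  [3]=0xc7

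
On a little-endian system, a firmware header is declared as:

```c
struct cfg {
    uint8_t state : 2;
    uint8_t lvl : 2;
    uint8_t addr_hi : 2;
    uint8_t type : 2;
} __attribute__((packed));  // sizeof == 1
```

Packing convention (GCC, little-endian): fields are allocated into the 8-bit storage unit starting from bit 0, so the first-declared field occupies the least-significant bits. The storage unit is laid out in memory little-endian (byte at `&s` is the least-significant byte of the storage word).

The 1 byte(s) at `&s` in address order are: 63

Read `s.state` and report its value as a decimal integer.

[0]=0x63 (little-endian) → word 0x63
state [0+:2] = (word>>0) & 0x3 = 3  ←
lvl [2+:2] = (word>>2) & 0x3 = 0
addr_hi [4+:2] = (word>>4) & 0x3 = 2
type [6+:2] = (word>>6) & 0x3 = 1

3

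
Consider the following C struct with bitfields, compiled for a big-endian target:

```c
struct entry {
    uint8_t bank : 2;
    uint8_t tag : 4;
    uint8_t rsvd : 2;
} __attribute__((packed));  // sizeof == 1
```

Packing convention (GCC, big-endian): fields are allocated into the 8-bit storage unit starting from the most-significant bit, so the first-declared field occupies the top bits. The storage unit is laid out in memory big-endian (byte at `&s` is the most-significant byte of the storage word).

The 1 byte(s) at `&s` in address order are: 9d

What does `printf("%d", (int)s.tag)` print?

7

[0]=0x9d (big-endian) → word 0x9d
bank:2 @ bit 6 → (0x9d>>6)&0x3 = 0x2
tag:4 @ bit 2 → (0x9d>>2)&0xf = 0x7  ←
rsvd:2 @ bit 0 → (0x9d>>0)&0x3 = 0x1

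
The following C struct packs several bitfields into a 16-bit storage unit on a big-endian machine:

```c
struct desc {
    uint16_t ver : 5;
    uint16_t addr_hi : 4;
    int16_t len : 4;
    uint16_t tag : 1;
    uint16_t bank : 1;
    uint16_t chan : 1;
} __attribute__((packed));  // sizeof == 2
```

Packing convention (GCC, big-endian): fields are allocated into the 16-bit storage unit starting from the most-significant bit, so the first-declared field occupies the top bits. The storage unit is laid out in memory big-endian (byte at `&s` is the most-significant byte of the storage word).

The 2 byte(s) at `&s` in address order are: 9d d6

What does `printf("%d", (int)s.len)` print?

[0]=0x9d [1]=0xd6 (big-endian) → word 0x9dd6
ver:5 @ bit 11 → (0x9dd6>>11)&0x1f = 0x13
addr_hi:4 @ bit 7 → (0x9dd6>>7)&0xf = 0xb
len:4 @ bit 3 → (0x9dd6>>3)&0xf = 0xa  ←
tag:1 @ bit 2 → (0x9dd6>>2)&0x1 = 0x1
bank:1 @ bit 1 → (0x9dd6>>1)&0x1 = 0x1
chan:1 @ bit 0 → (0x9dd6>>0)&0x1 = 0x0
len signed 4b, MSB=1: 10 - 16 = -6

-6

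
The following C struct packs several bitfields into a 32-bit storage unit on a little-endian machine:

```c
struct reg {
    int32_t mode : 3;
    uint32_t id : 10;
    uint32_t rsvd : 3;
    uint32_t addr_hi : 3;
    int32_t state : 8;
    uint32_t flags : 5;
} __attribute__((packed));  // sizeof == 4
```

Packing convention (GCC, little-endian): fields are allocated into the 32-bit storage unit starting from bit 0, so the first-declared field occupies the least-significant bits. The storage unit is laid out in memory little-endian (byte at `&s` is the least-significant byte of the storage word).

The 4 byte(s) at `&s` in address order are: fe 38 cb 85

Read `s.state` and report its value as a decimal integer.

-71

[0]=0xfe [1]=0x38 [2]=0xcb [3]=0x85 (little-endian) → word 0x85cb38fe
mode:3 @ bit 0 → (0x85cb38fe>>0)&0x7 = 0x6
id:10 @ bit 3 → (0x85cb38fe>>3)&0x3ff = 0x31f
rsvd:3 @ bit 13 → (0x85cb38fe>>13)&0x7 = 0x1
addr_hi:3 @ bit 16 → (0x85cb38fe>>16)&0x7 = 0x3
state:8 @ bit 19 → (0x85cb38fe>>19)&0xff = 0xb9  ←
flags:5 @ bit 27 → (0x85cb38fe>>27)&0x1f = 0x10
state signed 8b, MSB=1: 185 - 256 = -71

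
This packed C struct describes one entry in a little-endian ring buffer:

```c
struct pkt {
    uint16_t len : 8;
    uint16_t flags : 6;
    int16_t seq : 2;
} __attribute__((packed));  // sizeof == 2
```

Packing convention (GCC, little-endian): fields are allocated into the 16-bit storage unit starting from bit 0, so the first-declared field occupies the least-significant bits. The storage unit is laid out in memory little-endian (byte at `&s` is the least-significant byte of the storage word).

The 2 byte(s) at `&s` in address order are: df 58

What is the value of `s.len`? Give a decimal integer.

223

[0]=0xdf [1]=0x58 (little-endian) → word 0x58df
len [0+:8] = (word>>0) & 0xff = 223  ←
flags [8+:6] = (word>>8) & 0x3f = 24
seq [14+:2] = (word>>14) & 0x3 = 1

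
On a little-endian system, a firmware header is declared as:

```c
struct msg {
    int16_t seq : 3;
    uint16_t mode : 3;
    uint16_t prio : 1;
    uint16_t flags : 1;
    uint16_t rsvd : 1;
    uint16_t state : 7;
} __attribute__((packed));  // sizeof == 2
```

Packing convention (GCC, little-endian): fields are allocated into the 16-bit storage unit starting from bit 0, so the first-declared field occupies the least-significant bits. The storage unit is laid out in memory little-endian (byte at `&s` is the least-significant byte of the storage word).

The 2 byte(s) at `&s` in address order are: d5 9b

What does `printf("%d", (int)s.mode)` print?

2

[0]=0xd5 [1]=0x9b (little-endian) → word 0x9bd5
seq [0+:3] = (word>>0) & 0x7 = 5
mode [3+:3] = (word>>3) & 0x7 = 2  ←
prio [6+:1] = (word>>6) & 0x1 = 1
flags [7+:1] = (word>>7) & 0x1 = 1
rsvd [8+:1] = (word>>8) & 0x1 = 1
state [9+:7] = (word>>9) & 0x7f = 77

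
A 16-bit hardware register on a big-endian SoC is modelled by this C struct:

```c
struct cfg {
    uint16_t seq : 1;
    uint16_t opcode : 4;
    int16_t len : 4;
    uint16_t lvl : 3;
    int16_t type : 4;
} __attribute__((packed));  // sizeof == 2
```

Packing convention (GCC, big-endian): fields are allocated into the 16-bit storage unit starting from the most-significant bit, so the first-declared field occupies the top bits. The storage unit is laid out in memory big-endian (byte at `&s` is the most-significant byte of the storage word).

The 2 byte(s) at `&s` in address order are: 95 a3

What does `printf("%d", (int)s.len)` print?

-5

[0]=0x95 [1]=0xa3 (big-endian) → word 0x95a3
seq:1 @ bit 15 → (0x95a3>>15)&0x1 = 0x1
opcode:4 @ bit 11 → (0x95a3>>11)&0xf = 0x2
len:4 @ bit 7 → (0x95a3>>7)&0xf = 0xb  ←
lvl:3 @ bit 4 → (0x95a3>>4)&0x7 = 0x2
type:4 @ bit 0 → (0x95a3>>0)&0xf = 0x3
len signed 4b, MSB=1: 11 - 16 = -5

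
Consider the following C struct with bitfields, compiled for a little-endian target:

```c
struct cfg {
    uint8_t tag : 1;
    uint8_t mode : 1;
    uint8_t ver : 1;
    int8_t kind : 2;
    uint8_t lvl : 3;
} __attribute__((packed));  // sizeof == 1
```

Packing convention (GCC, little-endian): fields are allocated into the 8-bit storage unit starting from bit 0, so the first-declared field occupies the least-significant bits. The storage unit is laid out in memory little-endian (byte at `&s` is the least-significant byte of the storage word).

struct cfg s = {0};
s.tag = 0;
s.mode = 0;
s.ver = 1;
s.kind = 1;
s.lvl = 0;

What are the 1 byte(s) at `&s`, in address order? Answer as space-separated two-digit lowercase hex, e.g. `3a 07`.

[0+:1] tag=0 & 0x1 = 0x0; word=0x00
[1+:1] mode=0 & 0x1 = 0x0; word=0x00
[2+:1] ver=1 & 0x1 = 0x1; word=0x04
[3+:2] kind=1 & 0x3 = 0x1; word=0x0c
[5+:3] lvl=0 & 0x7 = 0x0; word=0x0c
word = 0x0c → little-endian bytes:
  [0]=0x0c

0c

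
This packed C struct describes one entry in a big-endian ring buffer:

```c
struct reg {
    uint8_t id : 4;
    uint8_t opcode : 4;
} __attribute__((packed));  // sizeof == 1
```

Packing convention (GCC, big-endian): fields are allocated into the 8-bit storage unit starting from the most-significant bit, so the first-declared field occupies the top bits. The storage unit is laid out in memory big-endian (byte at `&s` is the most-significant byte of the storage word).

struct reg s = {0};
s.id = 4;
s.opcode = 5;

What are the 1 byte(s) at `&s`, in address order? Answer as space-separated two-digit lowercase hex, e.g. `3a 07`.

45

id:4 = 4 → 0x4 << 4 → word 0x40
opcode:4 = 5 → 0x5 << 0 → word 0x45
word = 0x45 → big-endian bytes:
  [0]=0x45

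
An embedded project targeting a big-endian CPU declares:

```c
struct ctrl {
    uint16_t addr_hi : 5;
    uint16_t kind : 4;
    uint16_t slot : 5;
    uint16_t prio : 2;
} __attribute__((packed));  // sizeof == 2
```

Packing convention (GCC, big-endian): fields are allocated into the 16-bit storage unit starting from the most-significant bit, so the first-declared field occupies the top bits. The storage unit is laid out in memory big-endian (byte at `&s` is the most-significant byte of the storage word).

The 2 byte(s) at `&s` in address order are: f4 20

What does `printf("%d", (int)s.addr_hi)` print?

[0]=0xf4 [1]=0x20 (big-endian) → word 0xf420
addr_hi [11+:5] = (word>>11) & 0x1f = 30  ←
kind [7+:4] = (word>>7) & 0xf = 8
slot [2+:5] = (word>>2) & 0x1f = 8
prio [0+:2] = (word>>0) & 0x3 = 0

30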